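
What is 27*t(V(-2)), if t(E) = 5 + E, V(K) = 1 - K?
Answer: 216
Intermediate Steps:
27*t(V(-2)) = 27*(5 + (1 - 1*(-2))) = 27*(5 + (1 + 2)) = 27*(5 + 3) = 27*8 = 216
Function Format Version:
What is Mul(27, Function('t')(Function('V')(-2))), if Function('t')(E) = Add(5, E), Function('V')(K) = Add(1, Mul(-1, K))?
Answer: 216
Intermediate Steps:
Mul(27, Function('t')(Function('V')(-2))) = Mul(27, Add(5, Add(1, Mul(-1, -2)))) = Mul(27, Add(5, Add(1, 2))) = Mul(27, Add(5, 3)) = Mul(27, 8) = 216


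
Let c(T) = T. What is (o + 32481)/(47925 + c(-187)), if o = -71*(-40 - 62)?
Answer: 39723/47738 ≈ 0.83210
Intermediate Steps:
o = 7242 (o = -71*(-102) = 7242)
(o + 32481)/(47925 + c(-187)) = (7242 + 32481)/(47925 - 187) = 39723/47738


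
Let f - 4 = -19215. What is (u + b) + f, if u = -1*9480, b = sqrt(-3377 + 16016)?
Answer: -28691 + sqrt(12639) ≈ -28579.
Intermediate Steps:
b = sqrt(12639) ≈ 112.42
u = -9480
f = -19211 (f = 4 - 19215 = -19211)
(u + b) + f = (-9480 + sqrt(12639)) - 19211 = -28691 + sqrt(12639)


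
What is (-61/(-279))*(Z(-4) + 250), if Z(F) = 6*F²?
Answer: 21106/279 ≈ 75.649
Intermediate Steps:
(-61/(-279))*(Z(-4) + 250) = (-61/(-279))*(6*(-4)² + 250) = (-61*(-1/279))*(6*16 + 250) = 61*(96 + 250)/279 = (61/279)*346 = 21106/279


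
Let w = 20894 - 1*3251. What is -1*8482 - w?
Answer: -26125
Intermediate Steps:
w = 17643 (w = 20894 - 3251 = 17643)
-1*8482 - w = -1*8482 - 1*17643 = -8482 - 17643 = -26125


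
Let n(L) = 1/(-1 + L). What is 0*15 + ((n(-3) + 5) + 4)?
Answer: 35/4 ≈ 8.7500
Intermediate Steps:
0*15 + ((n(-3) + 5) + 4) = 0*15 + ((1/(-1 - 3) + 5) + 4) = 0 + ((1/(-4) + 5) + 4) = 0 + ((-¼ + 5) + 4) = 0 + (19/4 + 4) = 0 + 35/4 = 35/4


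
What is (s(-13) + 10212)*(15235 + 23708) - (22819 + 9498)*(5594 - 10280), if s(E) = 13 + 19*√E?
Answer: 549629637 + 739917*I*√13 ≈ 5.4963e+8 + 2.6678e+6*I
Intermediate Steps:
(s(-13) + 10212)*(15235 + 23708) - (22819 + 9498)*(5594 - 10280) = ((13 + 19*√(-13)) + 10212)*(15235 + 23708) - (22819 + 9498)*(5594 - 10280) = ((13 + 19*(I*√13)) + 10212)*38943 - 32317*(-4686) = ((13 + 19*I*√13) + 10212)*38943 - 1*(-151437462) = (10225 + 19*I*√13)*38943 + 151437462 = (398192175 + 739917*I*√13) + 151437462 = 549629637 + 739917*I*√13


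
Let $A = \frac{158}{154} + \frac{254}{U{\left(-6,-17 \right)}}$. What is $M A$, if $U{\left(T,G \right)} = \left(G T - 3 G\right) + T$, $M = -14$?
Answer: $- \frac{8906}{231} \approx -38.554$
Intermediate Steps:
$U{\left(T,G \right)} = T - 3 G + G T$ ($U{\left(T,G \right)} = \left(- 3 G + G T\right) + T = T - 3 G + G T$)
$A = \frac{4453}{1617}$ ($A = \frac{158}{154} + \frac{254}{-6 - -51 - -102} = 158 \cdot \frac{1}{154} + \frac{254}{-6 + 51 + 102} = \frac{79}{77} + \frac{254}{147} = \frac{4453}{1617} \approx 2.7539$)
$M A = \left(-14\right) \frac{4453}{1617} = - \frac{8906}{231}$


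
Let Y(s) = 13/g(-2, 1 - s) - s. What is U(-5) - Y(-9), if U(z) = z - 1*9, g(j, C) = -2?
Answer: -33/2 ≈ -16.500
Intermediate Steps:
U(z) = -9 + z (U(z) = z - 9 = -9 + z)
Y(s) = -13/2 - s (Y(s) = 13/(-2) - s = 13*(-1/2) - s = -13/2 - s)
U(-5) - Y(-9) = (-9 - 5) - (-13/2 - 1*(-9)) = -14 - (-13/2 + 9) = -14 - 1*5/2 = -14 - 5/2 = -33/2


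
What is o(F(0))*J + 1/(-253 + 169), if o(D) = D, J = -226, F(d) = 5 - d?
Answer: -94921/84 ≈ -1130.0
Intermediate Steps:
o(F(0))*J + 1/(-253 + 169) = (5 - 1*0)*(-226) + 1/(-253 + 169) = (5 + 0)*(-226) + 1/(-84) = 5*(-226) - 1/84 = -1130 - 1/84 = -94921/84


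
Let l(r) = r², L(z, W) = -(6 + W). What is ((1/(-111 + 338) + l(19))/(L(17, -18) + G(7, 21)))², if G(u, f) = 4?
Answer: 419717169/824464 ≈ 509.08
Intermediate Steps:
L(z, W) = -6 - W
((1/(-111 + 338) + l(19))/(L(17, -18) + G(7, 21)))² = ((1/(-111 + 338) + 19²)/((-6 - 1*(-18)) + 4))² = ((1/227 + 361)/((-6 + 18) + 4))² = ((1/227 + 361)/(12 + 4))² = ((81948/227)/16)² = ((81948/227)*(1/16))² = (20487/908)² = 419717169/824464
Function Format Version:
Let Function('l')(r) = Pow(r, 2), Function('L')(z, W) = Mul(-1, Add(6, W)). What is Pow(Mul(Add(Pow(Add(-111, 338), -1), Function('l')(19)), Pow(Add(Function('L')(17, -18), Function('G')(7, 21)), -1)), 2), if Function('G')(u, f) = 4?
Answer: Rational(419717169, 824464) ≈ 509.08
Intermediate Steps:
Function('L')(z, W) = Add(-6, Mul(-1, W))
Pow(Mul(Add(Pow(Add(-111, 338), -1), Function('l')(19)), Pow(Add(Function('L')(17, -18), Function('G')(7, 21)), -1)), 2) = Pow(Mul(Add(Pow(Add(-111, 338), -1), Pow(19, 2)), Pow(Add(Add(-6, Mul(-1, -18)), 4), -1)), 2) = Pow(Mul(Add(Pow(227, -1), 361), Pow(Add(Add(-6, 18), 4), -1)), 2) = Pow(Mul(Add(Rational(1, 227), 361), Pow(Add(12, 4), -1)), 2) = Pow(Mul(Rational(81948, 227), Pow(16, -1)), 2) = Pow(Mul(Rational(81948, 227), Rational(1, 16)), 2) = Pow(Rational(20487, 908), 2) = Rational(419717169, 824464)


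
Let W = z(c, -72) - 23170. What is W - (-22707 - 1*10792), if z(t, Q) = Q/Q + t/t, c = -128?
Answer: 10331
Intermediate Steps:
z(t, Q) = 2 (z(t, Q) = 1 + 1 = 2)
W = -23168 (W = 2 - 23170 = -23168)
W - (-22707 - 1*10792) = -23168 - (-22707 - 1*10792) = -23168 - (-22707 - 10792) = -23168 - 1*(-33499) = -23168 + 33499 = 10331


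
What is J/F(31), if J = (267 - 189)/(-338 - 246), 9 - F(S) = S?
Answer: 39/6424 ≈ 0.0060710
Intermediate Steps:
F(S) = 9 - S
J = -39/292 (J = 78/(-584) = 78*(-1/584) = -39/292 ≈ -0.13356)
J/F(31) = -39/(292*(9 - 1*31)) = -39/(292*(9 - 31)) = -39/292/(-22) = -39/292*(-1/22) = 39/6424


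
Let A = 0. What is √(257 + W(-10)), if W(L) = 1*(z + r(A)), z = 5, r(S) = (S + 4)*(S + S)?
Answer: √262 ≈ 16.186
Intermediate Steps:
r(S) = 2*S*(4 + S) (r(S) = (4 + S)*(2*S) = 2*S*(4 + S))
W(L) = 5 (W(L) = 1*(5 + 2*0*(4 + 0)) = 1*(5 + 2*0*4) = 1*(5 + 0) = 1*5 = 5)
√(257 + W(-10)) = √(257 + 5) = √262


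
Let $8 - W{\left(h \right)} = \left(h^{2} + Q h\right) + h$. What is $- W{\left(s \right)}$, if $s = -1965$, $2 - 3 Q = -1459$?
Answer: $2902297$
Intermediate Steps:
$Q = 487$ ($Q = \frac{2}{3} - - \frac{1459}{3} = \frac{2}{3} + \frac{1459}{3} = 487$)
$W{\left(h \right)} = 8 - h^{2} - 488 h$ ($W{\left(h \right)} = 8 - \left(\left(h^{2} + 487 h\right) + h\right) = 8 - \left(h^{2} + 488 h\right) = 8 - h^{2} - 488 h$)
$- W{\left(s \right)} = - (8 - \left(-1965\right)^{2} - -958920) = - (8 - 3861225 + 958920) = \left(-1\right) \left(-2902297\right) = 2902297$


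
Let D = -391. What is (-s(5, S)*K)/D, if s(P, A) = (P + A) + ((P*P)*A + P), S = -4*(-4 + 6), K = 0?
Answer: 0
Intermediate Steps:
S = -8 (S = -4*2 = -8)
s(P, A) = A + 2*P + A*P² (s(P, A) = (A + P) + (P²*A + P) = (A + P) + (A*P² + P) = (A + P) + (P + A*P²) = A + 2*P + A*P²)
(-s(5, S)*K)/D = -(-8 + 2*5 - 8*5²)*0/(-391) = -(-8 + 10 - 8*25)*0*(-1/391) = -(-8 + 10 - 200)*0*(-1/391) = -(-198)*0*(-1/391) = -1*0*(-1/391) = 0*(-1/391) = 0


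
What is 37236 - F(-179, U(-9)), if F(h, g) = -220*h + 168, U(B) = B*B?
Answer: -2312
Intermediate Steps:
U(B) = B**2
F(h, g) = 168 - 220*h
37236 - F(-179, U(-9)) = 37236 - (168 - 220*(-179)) = 37236 - (168 + 39380) = 37236 - 1*39548 = 37236 - 39548 = -2312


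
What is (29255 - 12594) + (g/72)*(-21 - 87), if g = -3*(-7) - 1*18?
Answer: 33313/2 ≈ 16657.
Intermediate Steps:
g = 3 (g = 21 - 18 = 3)
(29255 - 12594) + (g/72)*(-21 - 87) = (29255 - 12594) + (3/72)*(-21 - 87) = 16661 + (3*(1/72))*(-108) = 16661 + (1/24)*(-108) = 16661 - 9/2 = 33313/2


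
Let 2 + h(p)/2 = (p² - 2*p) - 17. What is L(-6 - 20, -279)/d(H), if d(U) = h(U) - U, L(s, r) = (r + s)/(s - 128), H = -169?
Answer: 305/8921066 ≈ 3.4189e-5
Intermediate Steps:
h(p) = -38 - 4*p + 2*p² (h(p) = -4 + 2*((p² - 2*p) - 17) = -4 + 2*(-17 + p² - 2*p) = -4 + (-34 - 4*p + 2*p²) = -38 - 4*p + 2*p²)
L(s, r) = (r + s)/(-128 + s)
d(U) = -38 - 5*U + 2*U² (d(U) = (-38 - 4*U + 2*U²) - U = -38 - 5*U + 2*U²)
L(-6 - 20, -279)/d(H) = ((-279 + (-6 - 20))/(-128 + (-6 - 20)))/(-38 - 5*(-169) + 2*(-169)²) = ((-279 - 26)/(-128 - 26))/(-38 + 845 + 2*28561) = (-305/(-154))/(-38 + 845 + 57122) = -1/154*(-305)/57929 = (305/154)*(1/57929) = 305/8921066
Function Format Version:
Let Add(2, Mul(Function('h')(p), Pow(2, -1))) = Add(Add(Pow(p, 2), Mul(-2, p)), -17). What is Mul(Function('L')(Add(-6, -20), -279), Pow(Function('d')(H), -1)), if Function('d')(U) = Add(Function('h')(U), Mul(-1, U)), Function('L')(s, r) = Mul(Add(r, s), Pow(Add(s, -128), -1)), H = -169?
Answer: Rational(305, 8921066) ≈ 3.4189e-5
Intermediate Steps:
Function('h')(p) = Add(-38, Mul(-4, p), Mul(2, Pow(p, 2))) (Function('h')(p) = Add(-4, Mul(2, Add(Add(Pow(p, 2), Mul(-2, p)), -17))) = Add(-4, Mul(2, Add(-17, Pow(p, 2), Mul(-2, p)))) = Add(-4, Add(-34, Mul(-4, p), Mul(2, Pow(p, 2)))) = Add(-38, Mul(-4, p), Mul(2, Pow(p, 2))))
Function('L')(s, r) = Mul(Pow(Add(-128, s), -1), Add(r, s)) (Function('L')(s, r) = Mul(Add(r, s), Pow(Add(-128, s), -1)) = Mul(Pow(Add(-128, s), -1), Add(r, s)))
Function('d')(U) = Add(-38, Mul(-5, U), Mul(2, Pow(U, 2))) (Function('d')(U) = Add(Add(-38, Mul(-4, U), Mul(2, Pow(U, 2))), Mul(-1, U)) = Add(-38, Mul(-5, U), Mul(2, Pow(U, 2))))
Mul(Function('L')(Add(-6, -20), -279), Pow(Function('d')(H), -1)) = Mul(Mul(Pow(Add(-128, Add(-6, -20)), -1), Add(-279, Add(-6, -20))), Pow(Add(-38, Mul(-5, -169), Mul(2, Pow(-169, 2))), -1)) = Mul(Mul(Pow(Add(-128, -26), -1), Add(-279, -26)), Pow(Add(-38, 845, Mul(2, 28561)), -1)) = Mul(Mul(Pow(-154, -1), -305), Pow(Add(-38, 845, 57122), -1)) = Mul(Mul(Rational(-1, 154), -305), Pow(57929, -1)) = Mul(Rational(305, 154), Rational(1, 57929)) = Rational(305, 8921066)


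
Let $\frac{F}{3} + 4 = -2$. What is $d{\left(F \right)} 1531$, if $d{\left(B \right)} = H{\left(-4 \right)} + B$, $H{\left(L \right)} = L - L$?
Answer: $-27558$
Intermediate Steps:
$F = -18$ ($F = -12 + 3 \left(-2\right) = -12 - 6 = -18$)
$H{\left(L \right)} = 0$
$d{\left(B \right)} = B$ ($d{\left(B \right)} = 0 + B = B$)
$d{\left(F \right)} 1531 = \left(-18\right) 1531 = -27558$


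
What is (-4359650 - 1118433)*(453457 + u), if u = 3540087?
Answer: -21876965496152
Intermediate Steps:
(-4359650 - 1118433)*(453457 + u) = (-4359650 - 1118433)*(453457 + 3540087) = -5478083*3993544 = -21876965496152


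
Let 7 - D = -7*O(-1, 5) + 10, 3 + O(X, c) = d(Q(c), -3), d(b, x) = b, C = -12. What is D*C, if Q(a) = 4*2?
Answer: -384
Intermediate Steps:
Q(a) = 8
O(X, c) = 5 (O(X, c) = -3 + 8 = 5)
D = 32 (D = 7 - (-7*5 + 10) = 7 - (-35 + 10) = 7 - 1*(-25) = 7 + 25 = 32)
D*C = 32*(-12) = -384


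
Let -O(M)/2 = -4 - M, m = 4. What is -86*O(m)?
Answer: -1376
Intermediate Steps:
O(M) = 8 + 2*M (O(M) = -2*(-4 - M) = 8 + 2*M)
-86*O(m) = -86*(8 + 2*4) = -86*(8 + 8) = -86*16 = -1376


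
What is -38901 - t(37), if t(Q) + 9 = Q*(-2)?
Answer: -38818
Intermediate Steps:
t(Q) = -9 - 2*Q (t(Q) = -9 + Q*(-2) = -9 - 2*Q)
-38901 - t(37) = -38901 - (-9 - 2*37) = -38901 - (-9 - 74) = -38901 - 1*(-83) = -38901 + 83 = -38818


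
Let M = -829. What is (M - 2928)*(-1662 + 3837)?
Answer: -8171475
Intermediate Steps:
(M - 2928)*(-1662 + 3837) = (-829 - 2928)*(-1662 + 3837) = -3757*2175 = -8171475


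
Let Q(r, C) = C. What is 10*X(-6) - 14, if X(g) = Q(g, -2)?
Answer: -34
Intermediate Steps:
X(g) = -2
10*X(-6) - 14 = 10*(-2) - 14 = -20 - 14 = -34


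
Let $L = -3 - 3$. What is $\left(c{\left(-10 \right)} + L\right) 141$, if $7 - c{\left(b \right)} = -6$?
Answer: $987$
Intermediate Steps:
$c{\left(b \right)} = 13$ ($c{\left(b \right)} = 7 - -6 = 7 + 6 = 13$)
$L = -6$ ($L = -3 - 3 = -6$)
$\left(c{\left(-10 \right)} + L\right) 141 = \left(13 - 6\right) 141 = 7 \cdot 141 = 987$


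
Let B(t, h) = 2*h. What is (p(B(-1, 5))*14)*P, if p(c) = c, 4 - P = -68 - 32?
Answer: 14560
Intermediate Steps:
P = 104 (P = 4 - (-68 - 32) = 4 - 1*(-100) = 4 + 100 = 104)
(p(B(-1, 5))*14)*P = ((2*5)*14)*104 = (10*14)*104 = 140*104 = 14560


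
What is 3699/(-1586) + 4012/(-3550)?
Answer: -9747241/2815150 ≈ -3.4624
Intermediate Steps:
3699/(-1586) + 4012/(-3550) = 3699*(-1/1586) + 4012*(-1/3550) = -3699/1586 - 2006/1775 = -9747241/2815150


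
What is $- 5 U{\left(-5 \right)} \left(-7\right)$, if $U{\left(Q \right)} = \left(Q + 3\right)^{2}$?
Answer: $140$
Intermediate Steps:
$U{\left(Q \right)} = \left(3 + Q\right)^{2}$
$- 5 U{\left(-5 \right)} \left(-7\right) = - 5 \left(3 - 5\right)^{2} \left(-7\right) = - 5 \left(-2\right)^{2} \left(-7\right) = \left(-5\right) 4 \left(-7\right) = \left(-20\right) \left(-7\right) = 140$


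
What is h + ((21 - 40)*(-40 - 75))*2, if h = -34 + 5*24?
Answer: 4456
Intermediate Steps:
h = 86 (h = -34 + 120 = 86)
h + ((21 - 40)*(-40 - 75))*2 = 86 + ((21 - 40)*(-40 - 75))*2 = 86 - 19*(-115)*2 = 86 + 2185*2 = 86 + 4370 = 4456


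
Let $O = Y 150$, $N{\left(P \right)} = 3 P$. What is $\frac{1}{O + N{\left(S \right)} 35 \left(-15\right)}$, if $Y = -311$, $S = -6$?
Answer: $- \frac{1}{37200} \approx -2.6882 \cdot 10^{-5}$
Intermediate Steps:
$O = -46650$ ($O = \left(-311\right) 150 = -46650$)
$\frac{1}{O + N{\left(S \right)} 35 \left(-15\right)} = \frac{1}{-46650 + 3 \left(-6\right) 35 \left(-15\right)} = \frac{1}{-46650 + \left(-18\right) 35 \left(-15\right)} = \frac{1}{-46650 - -9450} = \frac{1}{-46650 + 9450} = \frac{1}{-37200} = - \frac{1}{37200}$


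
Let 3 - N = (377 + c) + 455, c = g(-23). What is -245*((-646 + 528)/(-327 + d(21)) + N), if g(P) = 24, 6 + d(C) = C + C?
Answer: 60785725/291 ≈ 2.0889e+5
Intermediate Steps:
d(C) = -6 + 2*C (d(C) = -6 + (C + C) = -6 + 2*C)
c = 24
N = -853 (N = 3 - ((377 + 24) + 455) = 3 - (401 + 455) = 3 - 1*856 = 3 - 856 = -853)
-245*((-646 + 528)/(-327 + d(21)) + N) = -245*((-646 + 528)/(-327 + (-6 + 2*21)) - 853) = -245*(-118/(-327 + (-6 + 42)) - 853) = -245*(-118/(-327 + 36) - 853) = -245*(-118/(-291) - 853) = -245*(-118*(-1/291) - 853) = -245*(118/291 - 853) = -245*(-248105/291) = 60785725/291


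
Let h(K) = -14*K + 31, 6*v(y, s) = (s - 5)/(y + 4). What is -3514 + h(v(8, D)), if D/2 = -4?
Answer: -125297/36 ≈ -3480.5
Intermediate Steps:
D = -8 (D = 2*(-4) = -8)
v(y, s) = (-5 + s)/(6*(4 + y)) (v(y, s) = ((s - 5)/(y + 4))/6 = ((-5 + s)/(4 + y))/6 = (-5 + s)/(6*(4 + y)))
h(K) = 31 - 14*K
-3514 + h(v(8, D)) = -3514 + (31 - 7*(-5 - 8)/(3*(4 + 8))) = -3514 + (31 - 7*(-13)/(3*12)) = -3514 + (31 - 14*(-13/72)) = -3514 + (31 + 91/36) = -3514 + 1207/36 = -125297/36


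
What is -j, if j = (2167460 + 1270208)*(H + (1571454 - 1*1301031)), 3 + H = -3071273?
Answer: 9628402730804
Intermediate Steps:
H = -3071276 (H = -3 - 3071273 = -3071276)
j = -9628402730804 (j = (2167460 + 1270208)*(-3071276 + (1571454 - 1*1301031)) = 3437668*(-3071276 + (1571454 - 1301031)) = 3437668*(-3071276 + 270423) = 3437668*(-2800853) = -9628402730804)
-j = -1*(-9628402730804) = 9628402730804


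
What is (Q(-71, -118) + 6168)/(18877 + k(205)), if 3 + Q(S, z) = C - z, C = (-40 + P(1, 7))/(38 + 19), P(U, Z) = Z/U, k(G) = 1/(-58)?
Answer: 6923228/20802435 ≈ 0.33281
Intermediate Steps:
k(G) = -1/58
C = -11/19 (C = (-40 + 7/1)/(38 + 19) = (-40 + 7*1)/57 = (-40 + 7)*(1/57) = -33*1/57 = -11/19 ≈ -0.57895)
Q(S, z) = -68/19 - z (Q(S, z) = -3 + (-11/19 - z) = -68/19 - z)
(Q(-71, -118) + 6168)/(18877 + k(205)) = ((-68/19 - 1*(-118)) + 6168)/(18877 - 1/58) = ((-68/19 + 118) + 6168)/(1094865/58) = (2174/19 + 6168)*(58/1094865) = (119366/19)*(58/1094865) = 6923228/20802435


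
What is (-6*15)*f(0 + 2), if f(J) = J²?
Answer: -360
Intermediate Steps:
(-6*15)*f(0 + 2) = (-6*15)*(0 + 2)² = -90*2² = -90*4 = -360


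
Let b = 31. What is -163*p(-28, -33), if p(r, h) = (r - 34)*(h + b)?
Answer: -20212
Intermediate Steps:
p(r, h) = (-34 + r)*(31 + h) (p(r, h) = (r - 34)*(h + 31) = (-34 + r)*(31 + h))
-163*p(-28, -33) = -163*(-1054 - 34*(-33) + 31*(-28) - 33*(-28)) = -163*(-1054 + 1122 - 868 + 924) = -163*124 = -20212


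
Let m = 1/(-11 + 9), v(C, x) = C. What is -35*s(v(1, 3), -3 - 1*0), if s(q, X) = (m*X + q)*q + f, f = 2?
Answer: -315/2 ≈ -157.50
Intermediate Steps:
m = -½ (m = 1/(-2) = -½ ≈ -0.50000)
s(q, X) = 2 + q*(q - X/2) (s(q, X) = (-X/2 + q)*q + 2 = (q - X/2)*q + 2 = q*(q - X/2) + 2 = 2 + q*(q - X/2))
-35*s(v(1, 3), -3 - 1*0) = -35*(2 + 1² - ½*(-3 - 1*0)*1) = -35*(2 + 1 - ½*(-3 + 0)*1) = -35*(2 + 1 - ½*(-3)*1) = -35*(2 + 1 + 3/2) = -35*9/2 = -315/2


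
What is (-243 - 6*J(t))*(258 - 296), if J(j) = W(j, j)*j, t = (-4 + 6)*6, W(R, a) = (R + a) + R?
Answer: 107730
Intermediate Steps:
W(R, a) = a + 2*R
t = 12 (t = 2*6 = 12)
J(j) = 3*j² (J(j) = (j + 2*j)*j = (3*j)*j = 3*j²)
(-243 - 6*J(t))*(258 - 296) = (-243 - 18*12²)*(258 - 296) = (-243 - 18*144)*(-38) = (-243 - 6*432)*(-38) = (-243 - 2592)*(-38) = -2835*(-38) = 107730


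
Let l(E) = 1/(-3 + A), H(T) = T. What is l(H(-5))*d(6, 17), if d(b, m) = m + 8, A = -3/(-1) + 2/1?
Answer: 25/2 ≈ 12.500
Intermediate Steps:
A = 5 (A = -3*(-1) + 2*1 = 3 + 2 = 5)
d(b, m) = 8 + m
l(E) = 1/2 (l(E) = 1/(-3 + 5) = 1/2)
l(H(-5))*d(6, 17) = (8 + 17)/2 = (1/2)*25 = 25/2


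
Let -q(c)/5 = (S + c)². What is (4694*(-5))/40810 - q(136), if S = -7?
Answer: 339557258/4081 ≈ 83204.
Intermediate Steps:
q(c) = -5*(-7 + c)²
(4694*(-5))/40810 - q(136) = (4694*(-5))/40810 - (-5)*(-7 + 136)² = -23470*1/40810 - (-5)*129² = -2347/4081 - (-5)*16641 = -2347/4081 - 1*(-83205) = -2347/4081 + 83205 = 339557258/4081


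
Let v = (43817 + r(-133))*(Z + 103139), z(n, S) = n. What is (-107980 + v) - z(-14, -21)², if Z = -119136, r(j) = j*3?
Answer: -694665922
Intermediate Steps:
r(j) = 3*j
v = -694557746 (v = (43817 + 3*(-133))*(-119136 + 103139) = (43817 - 399)*(-15997) = 43418*(-15997) = -694557746)
(-107980 + v) - z(-14, -21)² = (-107980 - 694557746) - 1*(-14)² = -694665726 - 1*196 = -694665726 - 196 = -694665922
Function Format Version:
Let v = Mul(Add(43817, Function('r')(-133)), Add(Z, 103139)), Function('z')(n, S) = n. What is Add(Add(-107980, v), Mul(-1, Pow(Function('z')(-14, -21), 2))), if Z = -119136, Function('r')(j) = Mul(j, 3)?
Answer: -694665922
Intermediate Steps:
Function('r')(j) = Mul(3, j)
v = -694557746 (v = Mul(Add(43817, Mul(3, -133)), Add(-119136, 103139)) = Mul(Add(43817, -399), -15997) = Mul(43418, -15997) = -694557746)
Add(Add(-107980, v), Mul(-1, Pow(Function('z')(-14, -21), 2))) = Add(Add(-107980, -694557746), Mul(-1, Pow(-14, 2))) = Add(-694665726, Mul(-1, 196)) = Add(-694665726, -196) = -694665922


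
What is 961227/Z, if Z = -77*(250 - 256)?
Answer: 320409/154 ≈ 2080.6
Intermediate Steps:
Z = 462 (Z = -77*(-6) = 462)
961227/Z = 961227/462 = 961227*(1/462) = 320409/154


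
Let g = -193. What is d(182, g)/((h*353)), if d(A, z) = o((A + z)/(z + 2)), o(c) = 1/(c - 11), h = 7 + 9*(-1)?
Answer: 191/1475540 ≈ 0.00012944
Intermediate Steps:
h = -2 (h = 7 - 9 = -2)
o(c) = 1/(-11 + c)
d(A, z) = 1/(-11 + (A + z)/(2 + z)) (d(A, z) = 1/(-11 + (A + z)/(z + 2)) = 1/(-11 + (A + z)/(2 + z)))
d(182, g)/((h*353)) = ((2 - 193)/(-22 + 182 - 10*(-193)))/((-2*353)) = (-191/(-22 + 182 + 1930))/(-706) = (-191/2090)*(-1/706) = ((1/2090)*(-191))*(-1/706) = -191/2090*(-1/706) = 191/1475540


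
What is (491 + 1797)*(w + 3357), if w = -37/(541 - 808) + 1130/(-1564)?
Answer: 801714670328/104397 ≈ 7.6795e+6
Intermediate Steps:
w = -121921/208794 (w = -37/(-267) + 1130*(-1/1564) = -37*(-1/267) - 565/782 = 37/267 - 565/782 = -121921/208794 ≈ -0.58393)
(491 + 1797)*(w + 3357) = (491 + 1797)*(-121921/208794 + 3357) = 2288*(700799537/208794) = 801714670328/104397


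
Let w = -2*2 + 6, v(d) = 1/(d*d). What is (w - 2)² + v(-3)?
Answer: ⅑ ≈ 0.11111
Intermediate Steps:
v(d) = d⁻² (v(d) = 1/(d²) = d⁻²)
w = 2 (w = -4 + 6 = 2)
(w - 2)² + v(-3) = (2 - 2)² + (-3)⁻² = 0² + ⅑ = 0 + ⅑ = ⅑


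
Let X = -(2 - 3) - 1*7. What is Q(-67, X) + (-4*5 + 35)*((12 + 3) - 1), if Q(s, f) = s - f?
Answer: 149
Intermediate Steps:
X = -6 (X = -1*(-1) - 7 = 1 - 7 = -6)
Q(-67, X) + (-4*5 + 35)*((12 + 3) - 1) = (-67 - 1*(-6)) + (-4*5 + 35)*((12 + 3) - 1) = (-67 + 6) + (-20 + 35)*(15 - 1) = -61 + 15*14 = -61 + 210 = 149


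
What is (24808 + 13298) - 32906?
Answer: 5200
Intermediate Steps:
(24808 + 13298) - 32906 = 38106 - 32906 = 5200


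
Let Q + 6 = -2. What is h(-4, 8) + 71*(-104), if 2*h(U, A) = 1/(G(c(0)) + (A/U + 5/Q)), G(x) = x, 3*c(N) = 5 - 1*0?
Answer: -169844/23 ≈ -7384.5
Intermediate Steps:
c(N) = 5/3 (c(N) = (5 - 1*0)/3 = (5 + 0)/3 = (1/3)*5 = 5/3)
Q = -8 (Q = -6 - 2 = -8)
h(U, A) = 1/(2*(25/24 + A/U)) (h(U, A) = 1/(2*(5/3 + (A/U + 5/(-8)))) = 1/(2*(5/3 + (A/U + 5*(-1/8)))) = 1/(2*(5/3 + (A/U - 5/8))) = 1/(2*(5/3 + (-5/8 + A/U))) = 1/(2*(25/24 + A/U)))
h(-4, 8) + 71*(-104) = 12*(-4)/(24*8 + 25*(-4)) + 71*(-104) = 12*(-4)/(192 - 100) - 7384 = 12*(-4)/92 - 7384 = 12*(-4)*(1/92) - 7384 = -12/23 - 7384 = -169844/23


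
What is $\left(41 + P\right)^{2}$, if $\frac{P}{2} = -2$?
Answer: $1369$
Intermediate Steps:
$P = -4$ ($P = 2 \left(-2\right) = -4$)
$\left(41 + P\right)^{2} = \left(41 - 4\right)^{2} = 37^{2} = 1369$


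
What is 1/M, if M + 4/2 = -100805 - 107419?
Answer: -1/208226 ≈ -4.8025e-6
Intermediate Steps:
M = -208226 (M = -2 + (-100805 - 107419) = -2 - 208224 = -208226)
1/M = 1/(-208226) = -1/208226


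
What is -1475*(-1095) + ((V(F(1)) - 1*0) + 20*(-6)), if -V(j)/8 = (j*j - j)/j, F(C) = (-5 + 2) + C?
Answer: 1615029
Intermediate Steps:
F(C) = -3 + C
V(j) = -8*(j² - j)/j (V(j) = -8*(j*j - j)/j = -8*(j² - j)/j)
-1475*(-1095) + ((V(F(1)) - 1*0) + 20*(-6)) = -1475*(-1095) + (((8 - 8*(-3 + 1)) - 1*0) + 20*(-6)) = 1615125 + (((8 - 8*(-2)) + 0) - 120) = 1615125 + (((8 + 16) + 0) - 120) = 1615125 + ((24 + 0) - 120) = 1615125 + (24 - 120) = 1615125 - 96 = 1615029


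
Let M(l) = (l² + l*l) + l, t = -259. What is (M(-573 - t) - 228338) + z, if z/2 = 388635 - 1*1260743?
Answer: -1775676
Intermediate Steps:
z = -1744216 (z = 2*(388635 - 1*1260743) = 2*(388635 - 1260743) = 2*(-872108) = -1744216)
M(l) = l + 2*l² (M(l) = (l² + l²) + l = 2*l² + l = l + 2*l²)
(M(-573 - t) - 228338) + z = ((-573 - 1*(-259))*(1 + 2*(-573 - 1*(-259))) - 228338) - 1744216 = ((-573 + 259)*(1 + 2*(-573 + 259)) - 228338) - 1744216 = (-314*(1 + 2*(-314)) - 228338) - 1744216 = (-314*(1 - 628) - 228338) - 1744216 = (-314*(-627) - 228338) - 1744216 = (196878 - 228338) - 1744216 = -31460 - 1744216 = -1775676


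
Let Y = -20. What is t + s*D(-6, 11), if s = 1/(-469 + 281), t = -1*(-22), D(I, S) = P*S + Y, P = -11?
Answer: 91/4 ≈ 22.750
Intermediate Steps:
D(I, S) = -20 - 11*S (D(I, S) = -11*S - 20 = -20 - 11*S)
t = 22
s = -1/188 (s = 1/(-188) = -1/188 ≈ -0.0053191)
t + s*D(-6, 11) = 22 - (-20 - 11*11)/188 = 22 - (-20 - 121)/188 = 22 - 1/188*(-141) = 22 + ¾ = 91/4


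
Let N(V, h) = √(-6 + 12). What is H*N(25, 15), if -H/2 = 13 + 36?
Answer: -98*√6 ≈ -240.05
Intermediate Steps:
N(V, h) = √6
H = -98 (H = -2*(13 + 36) = -2*49 = -98)
H*N(25, 15) = -98*√6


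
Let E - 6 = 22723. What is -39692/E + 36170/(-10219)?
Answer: -1227720478/232267651 ≈ -5.2858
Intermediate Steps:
E = 22729 (E = 6 + 22723 = 22729)
-39692/E + 36170/(-10219) = -39692/22729 + 36170/(-10219) = -39692*1/22729 + 36170*(-1/10219) = -39692/22729 - 36170/10219 = -1227720478/232267651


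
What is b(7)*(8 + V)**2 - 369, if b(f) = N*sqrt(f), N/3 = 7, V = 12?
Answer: -369 + 8400*sqrt(7) ≈ 21855.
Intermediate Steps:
N = 21 (N = 3*7 = 21)
b(f) = 21*sqrt(f)
b(7)*(8 + V)**2 - 369 = (21*sqrt(7))*(8 + 12)**2 - 369 = (21*sqrt(7))*20**2 - 369 = (21*sqrt(7))*400 - 369 = 8400*sqrt(7) - 369 = -369 + 8400*sqrt(7)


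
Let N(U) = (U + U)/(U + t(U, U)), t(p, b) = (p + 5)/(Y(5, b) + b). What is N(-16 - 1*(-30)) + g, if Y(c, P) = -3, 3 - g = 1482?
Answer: -255559/173 ≈ -1477.2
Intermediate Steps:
g = -1479 (g = 3 - 1*1482 = 3 - 1482 = -1479)
t(p, b) = (5 + p)/(-3 + b) (t(p, b) = (p + 5)/(-3 + b) = (5 + p)/(-3 + b))
N(U) = 2*U/(U + (5 + U)/(-3 + U)) (N(U) = (U + U)/(U + (5 + U)/(-3 + U)) = (2*U)/(U + (5 + U)/(-3 + U)) = 2*U/(U + (5 + U)/(-3 + U)))
N(-16 - 1*(-30)) + g = 2*(-16 - 1*(-30))*(-3 + (-16 - 1*(-30)))/(5 + (-16 - 1*(-30)) + (-16 - 1*(-30))*(-3 + (-16 - 1*(-30)))) - 1479 = 2*(-16 + 30)*(-3 + (-16 + 30))/(5 + (-16 + 30) + (-16 + 30)*(-3 + (-16 + 30))) - 1479 = 2*14*(-3 + 14)/(5 + 14 + 14*(-3 + 14)) - 1479 = 2*14*11/(5 + 14 + 14*11) - 1479 = 2*14*11/(5 + 14 + 154) - 1479 = 2*14*11/173 - 1479 = 2*14*(1/173)*11 - 1479 = 308/173 - 1479 = -255559/173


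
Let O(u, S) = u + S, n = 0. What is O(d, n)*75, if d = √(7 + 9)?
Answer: 300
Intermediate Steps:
d = 4 (d = √16 = 4)
O(u, S) = S + u
O(d, n)*75 = (0 + 4)*75 = 4*75 = 300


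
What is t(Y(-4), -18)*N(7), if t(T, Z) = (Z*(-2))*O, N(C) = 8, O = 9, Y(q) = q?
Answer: 2592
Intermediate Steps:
t(T, Z) = -18*Z (t(T, Z) = (Z*(-2))*9 = -2*Z*9 = -18*Z)
t(Y(-4), -18)*N(7) = -18*(-18)*8 = 324*8 = 2592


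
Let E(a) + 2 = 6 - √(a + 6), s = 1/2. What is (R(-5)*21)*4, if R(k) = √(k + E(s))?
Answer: 42*√(-4 - 2*√26) ≈ 158.26*I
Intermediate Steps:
s = ½ ≈ 0.50000
E(a) = 4 - √(6 + a) (E(a) = -2 + (6 - √(a + 6)) = -2 + (6 - √(6 + a)) = 4 - √(6 + a))
R(k) = √(4 + k - √26/2) (R(k) = √(k + (4 - √(6 + ½))) = √(k + (4 - √(13/2))) = √(k + (4 - √26/2)) = √(4 + k - √26/2))
(R(-5)*21)*4 = ((√(16 - 2*√26 + 4*(-5))/2)*21)*4 = ((√(16 - 2*√26 - 20)/2)*21)*4 = ((√(-4 - 2*√26)/2)*21)*4 = (21*√(-4 - 2*√26)/2)*4 = 42*√(-4 - 2*√26)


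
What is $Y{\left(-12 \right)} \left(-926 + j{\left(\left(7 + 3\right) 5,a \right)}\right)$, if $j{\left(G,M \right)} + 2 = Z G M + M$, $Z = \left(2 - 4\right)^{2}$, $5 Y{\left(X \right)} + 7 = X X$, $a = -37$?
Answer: $-229201$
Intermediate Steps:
$Y{\left(X \right)} = - \frac{7}{5} + \frac{X^{2}}{5}$ ($Y{\left(X \right)} = - \frac{7}{5} + \frac{X X}{5} = - \frac{7}{5} + \frac{X^{2}}{5}$)
$Z = 4$ ($Z = \left(-2\right)^{2} = 4$)
$j{\left(G,M \right)} = -2 + M + 4 G M$ ($j{\left(G,M \right)} = -2 + \left(4 G M + M\right) = -2 + \left(M + 4 G M\right) = -2 + M + 4 G M$)
$Y{\left(-12 \right)} \left(-926 + j{\left(\left(7 + 3\right) 5,a \right)}\right) = \left(- \frac{7}{5} + \frac{\left(-12\right)^{2}}{5}\right) \left(-926 - \left(39 - 4 \left(7 + 3\right) 5 \left(-37\right)\right)\right) = \left(- \frac{7}{5} + \frac{1}{5} \cdot 144\right) \left(-926 - \left(39 - 4 \cdot 10 \cdot 5 \left(-37\right)\right)\right) = \left(- \frac{7}{5} + \frac{144}{5}\right) \left(-926 - \left(39 + 7400\right)\right) = \frac{137 \left(-926 - 7439\right)}{5} = \frac{137}{5} \left(-8365\right) = -229201$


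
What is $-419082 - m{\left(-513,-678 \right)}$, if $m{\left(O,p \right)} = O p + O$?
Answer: $-766383$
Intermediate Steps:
$m{\left(O,p \right)} = O + O p$
$-419082 - m{\left(-513,-678 \right)} = -419082 - - 513 \left(1 - 678\right) = -419082 - \left(-513\right) \left(-677\right) = -419082 - 347301 = -766383$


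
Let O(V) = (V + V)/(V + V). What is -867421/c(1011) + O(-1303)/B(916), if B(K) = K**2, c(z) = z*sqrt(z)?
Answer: 1/839056 - 867421*sqrt(1011)/1022121 ≈ -26.984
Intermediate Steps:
c(z) = z**(3/2)
O(V) = 1 (O(V) = (2*V)/((2*V)) = (2*V)*(1/(2*V)) = 1)
-867421/c(1011) + O(-1303)/B(916) = -867421*sqrt(1011)/1022121 + 1/916**2 = -867421*sqrt(1011)/1022121 + 1/839056 = 1/839056 - 867421*sqrt(1011)/1022121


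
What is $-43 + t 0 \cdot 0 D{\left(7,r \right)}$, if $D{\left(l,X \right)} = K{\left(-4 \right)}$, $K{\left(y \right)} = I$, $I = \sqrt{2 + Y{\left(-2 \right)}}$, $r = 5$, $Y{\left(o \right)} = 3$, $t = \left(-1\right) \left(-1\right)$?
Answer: $-43$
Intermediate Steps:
$t = 1$
$I = \sqrt{5}$ ($I = \sqrt{2 + 3} = \sqrt{5} \approx 2.2361$)
$K{\left(y \right)} = \sqrt{5}$
$D{\left(l,X \right)} = \sqrt{5}$
$-43 + t 0 \cdot 0 D{\left(7,r \right)} = -43 + 1 \cdot 0 \cdot 0 \sqrt{5} = -43 + 0 \cdot 0 \sqrt{5} = -43 + 0 \sqrt{5} = -43 + 0 = -43$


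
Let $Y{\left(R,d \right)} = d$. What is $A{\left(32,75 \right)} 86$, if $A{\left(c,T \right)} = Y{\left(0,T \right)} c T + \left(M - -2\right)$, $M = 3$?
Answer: $15480430$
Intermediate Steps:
$A{\left(c,T \right)} = 5 + c T^{2}$ ($A{\left(c,T \right)} = T c T + \left(3 - -2\right) = c T^{2} + \left(3 + 2\right) = c T^{2} + 5 = 5 + c T^{2}$)
$A{\left(32,75 \right)} 86 = \left(5 + 32 \cdot 75^{2}\right) 86 = \left(5 + 32 \cdot 5625\right) 86 = \left(5 + 180000\right) 86 = 180005 \cdot 86 = 15480430$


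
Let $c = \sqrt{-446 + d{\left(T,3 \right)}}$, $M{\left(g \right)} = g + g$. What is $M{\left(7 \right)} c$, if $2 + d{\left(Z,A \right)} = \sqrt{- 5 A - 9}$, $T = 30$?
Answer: $14 \sqrt{-448 + 2 i \sqrt{6}} \approx 1.6202 + 296.33 i$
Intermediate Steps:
$M{\left(g \right)} = 2 g$
$d{\left(Z,A \right)} = -2 + \sqrt{-9 - 5 A}$ ($d{\left(Z,A \right)} = -2 + \sqrt{- 5 A - 9} = -2 + \sqrt{-9 - 5 A}$)
$c = \sqrt{-448 + 2 i \sqrt{6}}$ ($c = \sqrt{-446 - \left(2 - \sqrt{-9 - 15}\right)} = \sqrt{-446 - \left(2 - \sqrt{-24}\right)} = \sqrt{-446 - \left(2 - 2 i \sqrt{6}\right)} = \sqrt{-448 + 2 i \sqrt{6}} \approx 0.1157 + 21.166 i$)
$M{\left(7 \right)} c = 2 \cdot 7 \sqrt{-448 + 2 i \sqrt{6}} = 14 \sqrt{-448 + 2 i \sqrt{6}}$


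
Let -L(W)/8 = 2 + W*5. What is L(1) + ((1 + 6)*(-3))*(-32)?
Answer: 616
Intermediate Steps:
L(W) = -16 - 40*W (L(W) = -8*(2 + W*5) = -8*(2 + 5*W) = -16 - 40*W)
L(1) + ((1 + 6)*(-3))*(-32) = (-16 - 40*1) + ((1 + 6)*(-3))*(-32) = (-16 - 40) + (7*(-3))*(-32) = -56 - 21*(-32) = -56 + 672 = 616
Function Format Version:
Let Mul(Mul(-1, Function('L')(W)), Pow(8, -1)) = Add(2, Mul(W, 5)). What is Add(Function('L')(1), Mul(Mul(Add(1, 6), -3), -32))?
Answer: 616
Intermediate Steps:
Function('L')(W) = Add(-16, Mul(-40, W)) (Function('L')(W) = Mul(-8, Add(2, Mul(W, 5))) = Mul(-8, Add(2, Mul(5, W))) = Add(-16, Mul(-40, W)))
Add(Function('L')(1), Mul(Mul(Add(1, 6), -3), -32)) = Add(Add(-16, Mul(-40, 1)), Mul(Mul(Add(1, 6), -3), -32)) = Add(Add(-16, -40), Mul(Mul(7, -3), -32)) = Add(-56, Mul(-21, -32)) = Add(-56, 672) = 616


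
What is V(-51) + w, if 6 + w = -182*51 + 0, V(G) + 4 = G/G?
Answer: -9291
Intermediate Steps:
V(G) = -3 (V(G) = -4 + G/G = -4 + 1 = -3)
w = -9288 (w = -6 + (-182*51 + 0) = -6 + (-9282 + 0) = -6 - 9282 = -9288)
V(-51) + w = -3 - 9288 = -9291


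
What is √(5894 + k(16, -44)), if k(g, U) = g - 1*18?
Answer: 2*√1473 ≈ 76.759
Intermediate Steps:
k(g, U) = -18 + g (k(g, U) = g - 18 = -18 + g)
√(5894 + k(16, -44)) = √(5894 + (-18 + 16)) = √(5894 - 2) = √5892 = 2*√1473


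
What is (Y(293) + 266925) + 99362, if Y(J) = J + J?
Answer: 366873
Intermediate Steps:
Y(J) = 2*J
(Y(293) + 266925) + 99362 = (2*293 + 266925) + 99362 = (586 + 266925) + 99362 = 267511 + 99362 = 366873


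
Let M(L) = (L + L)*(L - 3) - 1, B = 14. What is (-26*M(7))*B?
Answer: -20020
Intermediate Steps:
M(L) = -1 + 2*L*(-3 + L) (M(L) = (2*L)*(-3 + L) - 1 = 2*L*(-3 + L) - 1 = -1 + 2*L*(-3 + L))
(-26*M(7))*B = -26*(-1 - 6*7 + 2*7**2)*14 = -26*(-1 - 42 + 2*49)*14 = -26*(-1 - 42 + 98)*14 = -26*55*14 = -1430*14 = -20020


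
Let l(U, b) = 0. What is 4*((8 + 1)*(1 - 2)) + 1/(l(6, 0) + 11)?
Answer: -395/11 ≈ -35.909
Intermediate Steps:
4*((8 + 1)*(1 - 2)) + 1/(l(6, 0) + 11) = 4*((8 + 1)*(1 - 2)) + 1/(0 + 11) = 4*(9*(-1)) + 1/11 = 4*(-9) + 1/11 = -36 + 1/11 = -395/11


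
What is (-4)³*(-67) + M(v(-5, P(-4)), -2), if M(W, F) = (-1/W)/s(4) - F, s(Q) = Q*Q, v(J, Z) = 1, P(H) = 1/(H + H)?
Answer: 68639/16 ≈ 4289.9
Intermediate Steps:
P(H) = 1/(2*H)
s(Q) = Q²
M(W, F) = -F - 1/(16*W) (M(W, F) = (-1/W)/(4²) - F = -1/W/16 - F = -1/W*(1/16) - F = -1/(16*W) - F = -F - 1/(16*W))
(-4)³*(-67) + M(v(-5, P(-4)), -2) = (-4)³*(-67) + (-1*(-2) - 1/16/1) = -64*(-67) + (2 - 1/16*1) = 4288 + (2 - 1/16) = 4288 + 31/16 = 68639/16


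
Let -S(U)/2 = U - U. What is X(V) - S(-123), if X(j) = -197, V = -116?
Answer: -197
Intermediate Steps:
S(U) = 0 (S(U) = -2*(U - U) = -2*0 = 0)
X(V) - S(-123) = -197 - 1*0 = -197 + 0 = -197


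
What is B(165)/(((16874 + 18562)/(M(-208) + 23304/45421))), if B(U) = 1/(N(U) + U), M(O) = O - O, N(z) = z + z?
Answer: 1942/66393465435 ≈ 2.9250e-8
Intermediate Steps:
N(z) = 2*z
M(O) = 0
B(U) = 1/(3*U) (B(U) = 1/(2*U + U) = 1/(3*U))
B(165)/(((16874 + 18562)/(M(-208) + 23304/45421))) = ((⅓)/165)/(((16874 + 18562)/(0 + 23304/45421))) = ((⅓)*(1/165))/((35436/(0 + 23304*(1/45421)))) = 1/(495*((35436/(0 + 23304/45421)))) = 1/(495*((35436/(23304/45421)))) = 1/(495*((35436*(45421/23304)))) = 1/(495*(134128213/1942)) = (1/495)*(1942/134128213) = 1942/66393465435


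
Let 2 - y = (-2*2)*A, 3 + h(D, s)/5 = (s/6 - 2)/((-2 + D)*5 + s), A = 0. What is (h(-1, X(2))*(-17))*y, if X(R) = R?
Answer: 19040/39 ≈ 488.21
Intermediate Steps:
h(D, s) = -15 + 5*(-2 + s/6)/(-10 + s + 5*D) (h(D, s) = -15 + 5*((s/6 - 2)/((-2 + D)*5 + s)) = -15 + 5*((s*(⅙) - 2)/((-10 + 5*D) + s)) = -15 + 5*((s/6 - 2)/(-10 + s + 5*D)) = -15 + 5*((-2 + s/6)/(-10 + s + 5*D)) = -15 + 5*(-2 + s/6)/(-10 + s + 5*D))
y = 2 (y = 2 - (-2*2)*0 = 2 - (-4)*0 = 2 - 1*0 = 2 + 0 = 2)
(h(-1, X(2))*(-17))*y = ((5*(168 - 90*(-1) - 17*2)/(6*(-10 + 2 + 5*(-1))))*(-17))*2 = ((5*(168 + 90 - 34)/(6*(-10 + 2 - 5)))*(-17))*2 = (((⅚)*224/(-13))*(-17))*2 = (((⅚)*(-1/13)*224)*(-17))*2 = -560/39*(-17)*2 = (9520/39)*2 = 19040/39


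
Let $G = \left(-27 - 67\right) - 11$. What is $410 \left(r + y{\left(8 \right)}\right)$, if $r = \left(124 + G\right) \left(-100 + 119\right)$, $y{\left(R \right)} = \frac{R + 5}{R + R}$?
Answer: $\frac{1186745}{8} \approx 1.4834 \cdot 10^{5}$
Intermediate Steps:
$G = -105$ ($G = -94 - 11 = -105$)
$y{\left(R \right)} = \frac{5 + R}{2 R}$
$r = 361$ ($r = \left(124 - 105\right) \left(-100 + 119\right) = 19 \cdot 19 = 361$)
$410 \left(r + y{\left(8 \right)}\right) = 410 \left(361 + \frac{5 + 8}{2 \cdot 8}\right) = 410 \left(361 + \frac{1}{2} \cdot \frac{1}{8} \cdot 13\right) = 410 \left(361 + \frac{13}{16}\right) = 410 \cdot \frac{5789}{16} = \frac{1186745}{8}$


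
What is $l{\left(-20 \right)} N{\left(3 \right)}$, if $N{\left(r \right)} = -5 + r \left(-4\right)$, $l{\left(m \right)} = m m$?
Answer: $-6800$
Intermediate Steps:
$l{\left(m \right)} = m^{2}$
$N{\left(r \right)} = -5 - 4 r$
$l{\left(-20 \right)} N{\left(3 \right)} = \left(-20\right)^{2} \left(-5 - 12\right) = 400 \left(-5 - 12\right) = 400 \left(-17\right) = -6800$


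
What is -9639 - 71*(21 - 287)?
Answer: 9247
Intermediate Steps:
-9639 - 71*(21 - 287) = -9639 - 71*(-266) = -9639 - 1*(-18886) = -9639 + 18886 = 9247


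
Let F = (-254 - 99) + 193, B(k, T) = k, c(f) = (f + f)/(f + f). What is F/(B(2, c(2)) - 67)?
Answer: 32/13 ≈ 2.4615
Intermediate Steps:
c(f) = 1 (c(f) = (2*f)/((2*f)) = (2*f)*(1/(2*f)) = 1)
F = -160 (F = -353 + 193 = -160)
F/(B(2, c(2)) - 67) = -160/(2 - 67) = -160/(-65) = -1/65*(-160) = 32/13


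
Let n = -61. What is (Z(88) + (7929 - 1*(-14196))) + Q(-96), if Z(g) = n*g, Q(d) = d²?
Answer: 25973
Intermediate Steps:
Z(g) = -61*g
(Z(88) + (7929 - 1*(-14196))) + Q(-96) = (-61*88 + (7929 - 1*(-14196))) + (-96)² = (-5368 + (7929 + 14196)) + 9216 = (-5368 + 22125) + 9216 = 16757 + 9216 = 25973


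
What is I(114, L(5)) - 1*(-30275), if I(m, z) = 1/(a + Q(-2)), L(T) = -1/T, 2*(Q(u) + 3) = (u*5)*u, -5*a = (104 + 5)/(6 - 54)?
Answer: 54162215/1789 ≈ 30275.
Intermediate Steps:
a = 109/240 (a = -(104 + 5)/(5*(6 - 54)) = -109/(5*(-48)) = -109*(-1)/(5*48) = -⅕*(-109/48) = 109/240 ≈ 0.45417)
Q(u) = -3 + 5*u²/2 (Q(u) = -3 + ((u*5)*u)/2 = -3 + ((5*u)*u)/2 = -3 + (5*u²)/2 = -3 + 5*u²/2)
I(m, z) = 240/1789 (I(m, z) = 1/(109/240 + (-3 + (5/2)*(-2)²)) = 1/(109/240 + (-3 + (5/2)*4)) = 1/(109/240 + (-3 + 10)) = 1/(109/240 + 7) = 1/(1789/240) = 240/1789)
I(114, L(5)) - 1*(-30275) = 240/1789 - 1*(-30275) = 240/1789 + 30275 = 54162215/1789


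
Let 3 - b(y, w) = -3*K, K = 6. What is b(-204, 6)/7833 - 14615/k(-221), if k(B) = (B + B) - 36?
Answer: 5451873/178294 ≈ 30.578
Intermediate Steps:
k(B) = -36 + 2*B (k(B) = 2*B - 36 = -36 + 2*B)
b(y, w) = 21 (b(y, w) = 3 - (-3)*6 = 3 - 1*(-18) = 3 + 18 = 21)
b(-204, 6)/7833 - 14615/k(-221) = 21/7833 - 14615/(-36 + 2*(-221)) = 21*(1/7833) - 14615/(-36 - 442) = 1/373 - 14615/(-478) = 1/373 - 14615*(-1/478) = 1/373 + 14615/478 = 5451873/178294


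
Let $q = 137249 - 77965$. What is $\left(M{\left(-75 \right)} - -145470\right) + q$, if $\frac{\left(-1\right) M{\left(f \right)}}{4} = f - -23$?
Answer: $204962$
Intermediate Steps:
$M{\left(f \right)} = -92 - 4 f$ ($M{\left(f \right)} = - 4 \left(f - -23\right) = - 4 \left(f + 23\right) = - 4 \left(23 + f\right) = -92 - 4 f$)
$q = 59284$ ($q = 137249 - 77965 = 59284$)
$\left(M{\left(-75 \right)} - -145470\right) + q = \left(\left(-92 - -300\right) - -145470\right) + 59284 = \left(\left(-92 + 300\right) + 145470\right) + 59284 = \left(208 + 145470\right) + 59284 = 145678 + 59284 = 204962$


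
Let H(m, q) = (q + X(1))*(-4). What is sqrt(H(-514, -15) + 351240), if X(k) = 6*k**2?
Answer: 2*sqrt(87819) ≈ 592.69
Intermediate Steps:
H(m, q) = -24 - 4*q (H(m, q) = (q + 6*1**2)*(-4) = (q + 6*1)*(-4) = (q + 6)*(-4) = (6 + q)*(-4) = -24 - 4*q)
sqrt(H(-514, -15) + 351240) = sqrt((-24 - 4*(-15)) + 351240) = sqrt((-24 + 60) + 351240) = sqrt(36 + 351240) = sqrt(351276) = 2*sqrt(87819)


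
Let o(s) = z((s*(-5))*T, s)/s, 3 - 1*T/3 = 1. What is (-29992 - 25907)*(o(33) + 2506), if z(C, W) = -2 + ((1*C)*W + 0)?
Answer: -932134458/11 ≈ -8.4739e+7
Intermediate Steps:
T = 6 (T = 9 - 3*1 = 9 - 3 = 6)
z(C, W) = -2 + C*W (z(C, W) = -2 + (C*W + 0) = -2 + C*W)
o(s) = (-2 - 30*s**2)/s (o(s) = (-2 + ((s*(-5))*6)*s)/s = (-2 + (-5*s*6)*s)/s = (-2 + (-30*s)*s)/s = (-2 - 30*s**2)/s)
(-29992 - 25907)*(o(33) + 2506) = (-29992 - 25907)*((-30*33 - 2/33) + 2506) = -55899*((-990 - 2*1/33) + 2506) = -55899*((-990 - 2/33) + 2506) = -55899*(-32672/33 + 2506) = -55899*50026/33 = -932134458/11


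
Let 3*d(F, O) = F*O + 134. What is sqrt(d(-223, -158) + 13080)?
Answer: 4*sqrt(13989)/3 ≈ 157.70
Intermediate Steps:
d(F, O) = 134/3 + F*O/3 (d(F, O) = (F*O + 134)/3 = (134 + F*O)/3 = 134/3 + F*O/3)
sqrt(d(-223, -158) + 13080) = sqrt((134/3 + (1/3)*(-223)*(-158)) + 13080) = sqrt((134/3 + 35234/3) + 13080) = sqrt(35368/3 + 13080) = sqrt(74608/3) = 4*sqrt(13989)/3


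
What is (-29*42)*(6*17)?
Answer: -124236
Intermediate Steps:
(-29*42)*(6*17) = -1218*102 = -124236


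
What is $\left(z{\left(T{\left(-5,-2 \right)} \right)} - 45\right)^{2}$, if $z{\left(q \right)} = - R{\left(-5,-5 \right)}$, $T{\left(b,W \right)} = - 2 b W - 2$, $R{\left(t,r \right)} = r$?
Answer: $1600$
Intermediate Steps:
$T{\left(b,W \right)} = -2 - 2 W b$ ($T{\left(b,W \right)} = - 2 W b - 2 = -2 - 2 W b$)
$z{\left(q \right)} = 5$ ($z{\left(q \right)} = \left(-1\right) \left(-5\right) = 5$)
$\left(z{\left(T{\left(-5,-2 \right)} \right)} - 45\right)^{2} = \left(5 - 45\right)^{2} = \left(-40\right)^{2} = 1600$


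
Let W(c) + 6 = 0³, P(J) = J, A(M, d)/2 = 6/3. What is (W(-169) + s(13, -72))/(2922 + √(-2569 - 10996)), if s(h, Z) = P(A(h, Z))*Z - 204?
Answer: -1455156/8551649 + 498*I*√13565/8551649 ≈ -0.17016 + 0.0067825*I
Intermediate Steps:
A(M, d) = 4 (A(M, d) = 2*(6/3) = 2*(6*(⅓)) = 2*2 = 4)
W(c) = -6 (W(c) = -6 + 0³ = -6 + 0 = -6)
s(h, Z) = -204 + 4*Z (s(h, Z) = 4*Z - 204 = -204 + 4*Z)
(W(-169) + s(13, -72))/(2922 + √(-2569 - 10996)) = (-6 + (-204 + 4*(-72)))/(2922 + √(-2569 - 10996)) = (-6 + (-204 - 288))/(2922 + √(-13565)) = (-6 - 492)/(2922 + I*√13565) = -498/(2922 + I*√13565)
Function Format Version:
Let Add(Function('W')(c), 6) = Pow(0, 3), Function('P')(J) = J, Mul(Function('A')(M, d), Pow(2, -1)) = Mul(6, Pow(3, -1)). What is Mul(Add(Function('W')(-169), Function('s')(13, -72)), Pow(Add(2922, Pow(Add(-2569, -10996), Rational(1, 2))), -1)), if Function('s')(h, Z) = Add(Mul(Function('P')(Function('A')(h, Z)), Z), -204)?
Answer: Add(Rational(-1455156, 8551649), Mul(Rational(498, 8551649), I, Pow(13565, Rational(1, 2)))) ≈ Add(-0.17016, Mul(0.0067825, I))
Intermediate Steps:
Function('A')(M, d) = 4 (Function('A')(M, d) = Mul(2, Mul(6, Pow(3, -1))) = Mul(2, Mul(6, Rational(1, 3))) = Mul(2, 2) = 4)
Function('W')(c) = -6 (Function('W')(c) = Add(-6, Pow(0, 3)) = Add(-6, 0) = -6)
Function('s')(h, Z) = Add(-204, Mul(4, Z)) (Function('s')(h, Z) = Add(Mul(4, Z), -204) = Add(-204, Mul(4, Z)))
Mul(Add(Function('W')(-169), Function('s')(13, -72)), Pow(Add(2922, Pow(Add(-2569, -10996), Rational(1, 2))), -1)) = Mul(Add(-6, Add(-204, Mul(4, -72))), Pow(Add(2922, Pow(Add(-2569, -10996), Rational(1, 2))), -1)) = Mul(Add(-6, Add(-204, -288)), Pow(Add(2922, Pow(-13565, Rational(1, 2))), -1)) = Mul(Add(-6, -492), Pow(Add(2922, Mul(I, Pow(13565, Rational(1, 2)))), -1)) = Mul(-498, Pow(Add(2922, Mul(I, Pow(13565, Rational(1, 2)))), -1))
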